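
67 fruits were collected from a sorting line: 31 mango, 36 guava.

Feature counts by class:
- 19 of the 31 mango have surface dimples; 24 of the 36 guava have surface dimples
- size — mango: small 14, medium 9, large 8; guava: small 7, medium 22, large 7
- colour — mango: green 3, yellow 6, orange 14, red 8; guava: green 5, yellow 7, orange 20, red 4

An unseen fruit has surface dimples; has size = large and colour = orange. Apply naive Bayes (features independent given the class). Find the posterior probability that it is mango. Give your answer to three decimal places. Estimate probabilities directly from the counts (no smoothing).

0.461

mango: (31/67) × (19/31) × (8/31) × (14/31) ≈ 0.0330501
guava: (36/67) × (24/36) × (7/36) × (20/36) ≈ 0.0386954
P(mango | x) = 0.0330501 / 0.0717455 ≈ 0.461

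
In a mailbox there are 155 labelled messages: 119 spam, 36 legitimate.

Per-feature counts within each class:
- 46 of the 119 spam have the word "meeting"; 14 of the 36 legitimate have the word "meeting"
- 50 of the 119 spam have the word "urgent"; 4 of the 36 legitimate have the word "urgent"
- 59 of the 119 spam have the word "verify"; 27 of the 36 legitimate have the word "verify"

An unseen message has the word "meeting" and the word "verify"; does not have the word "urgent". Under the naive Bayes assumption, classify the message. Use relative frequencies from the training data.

spam

spam: (119/155) × (46/119) × (69/119) × (59/119) ≈ 0.0853166
legitimate: (36/155) × (14/36) × (32/36) × (27/36) ≈ 0.0602151
Highest score → spam.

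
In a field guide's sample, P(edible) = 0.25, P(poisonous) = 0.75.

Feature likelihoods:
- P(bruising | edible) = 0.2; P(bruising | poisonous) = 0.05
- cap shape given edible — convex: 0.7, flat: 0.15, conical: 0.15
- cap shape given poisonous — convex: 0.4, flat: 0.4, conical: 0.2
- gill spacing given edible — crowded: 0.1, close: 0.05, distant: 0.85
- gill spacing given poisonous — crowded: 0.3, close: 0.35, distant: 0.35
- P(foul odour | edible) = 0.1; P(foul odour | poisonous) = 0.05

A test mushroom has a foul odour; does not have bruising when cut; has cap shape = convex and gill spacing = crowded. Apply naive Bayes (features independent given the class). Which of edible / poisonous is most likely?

poisonous

edible: 0.25 × (1−0.2) × 0.7 × 0.1 × 0.1 = 0.0014
poisonous: 0.75 × (1−0.05) × 0.4 × 0.3 × 0.05 = 0.004275
Highest score → poisonous.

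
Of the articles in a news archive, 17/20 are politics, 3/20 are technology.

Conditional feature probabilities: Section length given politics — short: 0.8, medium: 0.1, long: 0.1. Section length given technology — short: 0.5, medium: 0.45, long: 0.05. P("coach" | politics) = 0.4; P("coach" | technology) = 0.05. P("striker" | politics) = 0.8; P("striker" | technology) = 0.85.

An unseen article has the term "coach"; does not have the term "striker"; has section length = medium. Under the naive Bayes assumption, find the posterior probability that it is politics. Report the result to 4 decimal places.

politics: 0.85 × 0.1 × 0.4 × (1−0.8) = 0.0068
technology: 0.15 × 0.45 × 0.05 × (1−0.85) = 0.00050625
P(politics | x) = 0.0068 / 0.00730625 ≈ 0.9307

0.9307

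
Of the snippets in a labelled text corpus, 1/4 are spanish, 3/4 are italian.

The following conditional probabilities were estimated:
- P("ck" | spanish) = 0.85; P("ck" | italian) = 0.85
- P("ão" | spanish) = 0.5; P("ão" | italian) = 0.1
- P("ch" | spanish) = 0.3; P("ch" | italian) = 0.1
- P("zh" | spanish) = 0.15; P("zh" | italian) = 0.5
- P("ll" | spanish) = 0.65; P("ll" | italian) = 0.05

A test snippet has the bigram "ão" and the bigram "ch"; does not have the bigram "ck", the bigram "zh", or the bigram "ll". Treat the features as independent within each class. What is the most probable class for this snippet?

spanish

spanish: 0.25 × (1−0.85) × 0.5 × 0.3 × (1−0.15) × (1−0.65) = 0.0016734375
italian: 0.75 × (1−0.85) × 0.1 × 0.1 × (1−0.5) × (1−0.05) = 0.000534375
Highest score → spanish.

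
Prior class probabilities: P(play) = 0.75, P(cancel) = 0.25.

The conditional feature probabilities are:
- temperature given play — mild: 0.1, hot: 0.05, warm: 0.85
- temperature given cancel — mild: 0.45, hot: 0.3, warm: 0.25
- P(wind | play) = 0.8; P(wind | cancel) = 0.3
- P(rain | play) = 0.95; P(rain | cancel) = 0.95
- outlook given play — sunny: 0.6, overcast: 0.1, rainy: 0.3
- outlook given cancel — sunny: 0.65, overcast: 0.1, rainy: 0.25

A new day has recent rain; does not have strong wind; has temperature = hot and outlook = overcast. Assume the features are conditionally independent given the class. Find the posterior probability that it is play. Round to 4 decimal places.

play: 0.75 × 0.05 × (1−0.8) × 0.95 × 0.1 = 0.0007125
cancel: 0.25 × 0.3 × (1−0.3) × 0.95 × 0.1 = 0.0049875
P(play | x) = 0.0007125 / 0.0057 ≈ 0.1250

0.1250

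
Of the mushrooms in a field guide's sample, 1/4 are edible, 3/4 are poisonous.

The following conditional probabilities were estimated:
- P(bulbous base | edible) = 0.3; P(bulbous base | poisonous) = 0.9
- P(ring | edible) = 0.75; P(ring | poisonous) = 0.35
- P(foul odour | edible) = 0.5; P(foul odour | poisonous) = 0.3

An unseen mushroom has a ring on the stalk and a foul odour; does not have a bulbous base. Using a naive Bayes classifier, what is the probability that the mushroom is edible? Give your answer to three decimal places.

edible: 0.25 × (1−0.3) × 0.75 × 0.5 = 0.065625
poisonous: 0.75 × (1−0.9) × 0.35 × 0.3 = 0.007875
P(edible | x) = 0.065625 / 0.0735 ≈ 0.893

0.893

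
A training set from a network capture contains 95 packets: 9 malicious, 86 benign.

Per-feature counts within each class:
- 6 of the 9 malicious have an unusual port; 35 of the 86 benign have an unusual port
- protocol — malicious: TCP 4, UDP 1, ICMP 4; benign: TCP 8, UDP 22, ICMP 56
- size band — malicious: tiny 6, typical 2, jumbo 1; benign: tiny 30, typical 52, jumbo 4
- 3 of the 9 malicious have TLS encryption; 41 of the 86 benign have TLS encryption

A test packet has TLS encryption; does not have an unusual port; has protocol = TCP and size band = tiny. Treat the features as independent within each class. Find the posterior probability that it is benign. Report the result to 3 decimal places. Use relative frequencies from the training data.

0.727

malicious: (9/95) × (3/9) × (4/9) × (6/9) × (3/9) ≈ 0.00311891
benign: (86/95) × (51/86) × (8/86) × (30/86) × (41/86) ≈ 0.00830513
P(benign | x) = 0.00830513 / 0.01142404 ≈ 0.727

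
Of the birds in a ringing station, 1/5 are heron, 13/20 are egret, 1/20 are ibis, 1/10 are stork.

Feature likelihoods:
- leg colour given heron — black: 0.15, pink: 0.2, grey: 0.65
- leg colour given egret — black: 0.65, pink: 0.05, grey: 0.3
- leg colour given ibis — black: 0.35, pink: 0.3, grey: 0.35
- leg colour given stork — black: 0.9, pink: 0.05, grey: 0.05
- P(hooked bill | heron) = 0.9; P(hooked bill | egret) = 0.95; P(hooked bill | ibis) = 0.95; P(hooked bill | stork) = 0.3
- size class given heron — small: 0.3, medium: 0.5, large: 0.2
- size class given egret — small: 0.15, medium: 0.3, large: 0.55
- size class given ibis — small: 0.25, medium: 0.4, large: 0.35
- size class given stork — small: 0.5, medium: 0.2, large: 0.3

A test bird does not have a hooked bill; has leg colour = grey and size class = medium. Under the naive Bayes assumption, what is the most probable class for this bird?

heron

heron: 0.2 × 0.65 × (1−0.9) × 0.5 = 0.0065
egret: 0.65 × 0.3 × (1−0.95) × 0.3 = 0.002925
ibis: 0.05 × 0.35 × (1−0.95) × 0.4 = 0.00035
stork: 0.1 × 0.05 × (1−0.3) × 0.2 = 0.0007
Highest score → heron.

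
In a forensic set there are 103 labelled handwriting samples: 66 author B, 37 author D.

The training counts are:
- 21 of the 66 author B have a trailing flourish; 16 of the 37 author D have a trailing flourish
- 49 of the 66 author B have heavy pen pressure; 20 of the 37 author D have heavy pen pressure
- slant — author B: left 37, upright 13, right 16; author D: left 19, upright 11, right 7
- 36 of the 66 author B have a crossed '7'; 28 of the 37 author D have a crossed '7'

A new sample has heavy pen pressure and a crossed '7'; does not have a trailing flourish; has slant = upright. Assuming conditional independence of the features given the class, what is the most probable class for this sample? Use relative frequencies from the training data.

author B: (66/103) × (45/66) × (49/66) × (13/66) × (36/66) ≈ 0.0348486
author D: (37/103) × (21/37) × (20/37) × (11/37) × (28/37) ≈ 0.0247946
Highest score → author B.

author B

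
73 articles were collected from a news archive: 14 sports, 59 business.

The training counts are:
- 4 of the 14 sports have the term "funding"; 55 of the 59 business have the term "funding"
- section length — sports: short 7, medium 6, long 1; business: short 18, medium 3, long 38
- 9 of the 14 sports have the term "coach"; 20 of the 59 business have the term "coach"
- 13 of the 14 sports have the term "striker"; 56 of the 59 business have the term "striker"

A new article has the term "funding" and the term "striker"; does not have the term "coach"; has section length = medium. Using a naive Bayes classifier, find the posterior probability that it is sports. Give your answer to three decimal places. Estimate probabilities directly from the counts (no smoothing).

sports: (14/73) × (4/14) × (6/14) × (5/14) × (13/14) ≈ 0.00778785
business: (59/73) × (55/59) × (3/59) × (39/59) × (56/59) ≈ 0.0240358
P(sports | x) = 0.00778785 / 0.03182365 ≈ 0.245

0.245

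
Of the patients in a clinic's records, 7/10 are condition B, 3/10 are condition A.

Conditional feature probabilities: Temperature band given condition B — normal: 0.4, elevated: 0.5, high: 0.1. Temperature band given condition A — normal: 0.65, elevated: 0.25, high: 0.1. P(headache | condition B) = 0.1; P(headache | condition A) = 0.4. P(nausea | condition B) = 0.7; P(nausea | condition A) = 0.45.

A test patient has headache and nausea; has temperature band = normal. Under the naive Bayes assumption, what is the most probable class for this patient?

condition B: 0.7 × 0.4 × 0.1 × 0.7 = 0.0196
condition A: 0.3 × 0.65 × 0.4 × 0.45 = 0.0351
Highest score → condition A.

condition A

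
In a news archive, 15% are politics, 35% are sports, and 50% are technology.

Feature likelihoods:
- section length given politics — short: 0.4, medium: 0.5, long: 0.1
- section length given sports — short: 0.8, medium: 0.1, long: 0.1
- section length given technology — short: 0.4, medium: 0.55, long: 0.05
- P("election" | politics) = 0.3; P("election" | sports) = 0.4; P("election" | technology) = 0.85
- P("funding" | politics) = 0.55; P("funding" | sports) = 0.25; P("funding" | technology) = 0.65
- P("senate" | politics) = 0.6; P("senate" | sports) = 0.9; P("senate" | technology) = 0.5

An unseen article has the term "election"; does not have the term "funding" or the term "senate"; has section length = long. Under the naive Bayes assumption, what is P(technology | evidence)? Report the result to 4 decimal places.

politics: 0.15 × 0.1 × 0.3 × (1−0.55) × (1−0.6) = 0.00081
sports: 0.35 × 0.1 × 0.4 × (1−0.25) × (1−0.9) = 0.00105
technology: 0.5 × 0.05 × 0.85 × (1−0.65) × (1−0.5) = 0.00371875
P(technology | x) = 0.00371875 / 0.00557875 ≈ 0.6666

0.6666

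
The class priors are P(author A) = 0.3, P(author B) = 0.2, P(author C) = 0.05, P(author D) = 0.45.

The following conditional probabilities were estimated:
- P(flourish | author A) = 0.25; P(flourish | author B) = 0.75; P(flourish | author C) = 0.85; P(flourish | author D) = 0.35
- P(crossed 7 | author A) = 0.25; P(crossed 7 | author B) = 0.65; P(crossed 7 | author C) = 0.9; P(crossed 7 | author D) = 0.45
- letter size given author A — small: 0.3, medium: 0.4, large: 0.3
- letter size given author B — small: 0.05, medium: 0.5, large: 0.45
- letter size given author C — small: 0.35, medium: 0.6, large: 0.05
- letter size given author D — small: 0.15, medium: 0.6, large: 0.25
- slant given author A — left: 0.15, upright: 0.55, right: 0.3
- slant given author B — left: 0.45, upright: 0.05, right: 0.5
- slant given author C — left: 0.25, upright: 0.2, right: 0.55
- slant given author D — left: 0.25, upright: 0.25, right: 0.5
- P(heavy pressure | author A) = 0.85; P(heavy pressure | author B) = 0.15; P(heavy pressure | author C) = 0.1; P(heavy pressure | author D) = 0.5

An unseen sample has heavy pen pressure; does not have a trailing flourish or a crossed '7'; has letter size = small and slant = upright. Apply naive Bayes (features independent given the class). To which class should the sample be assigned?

author A

author A: 0.3 × (1−0.25) × (1−0.25) × 0.3 × 0.55 × 0.85 = 0.0236671875
author B: 0.2 × (1−0.75) × (1−0.65) × 0.05 × 0.05 × 0.15 = 0.0000065625
author C: 0.05 × (1−0.85) × (1−0.9) × 0.35 × 0.2 × 0.1 = 0.00000525
author D: 0.45 × (1−0.35) × (1−0.45) × 0.15 × 0.25 × 0.5 = 0.00301640625
Highest score → author A.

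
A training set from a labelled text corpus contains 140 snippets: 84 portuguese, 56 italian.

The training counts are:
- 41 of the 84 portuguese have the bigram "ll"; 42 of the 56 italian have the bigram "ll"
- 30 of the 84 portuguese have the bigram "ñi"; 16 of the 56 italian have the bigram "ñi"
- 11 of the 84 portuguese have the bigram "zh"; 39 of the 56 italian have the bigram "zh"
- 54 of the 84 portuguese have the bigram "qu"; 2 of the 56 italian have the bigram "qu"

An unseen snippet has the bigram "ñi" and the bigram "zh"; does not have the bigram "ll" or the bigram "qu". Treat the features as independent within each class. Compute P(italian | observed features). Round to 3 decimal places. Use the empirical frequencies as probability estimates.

0.789

portuguese: (84/140) × (43/84) × (30/84) × (11/84) × (30/84) ≈ 0.00513024
italian: (56/140) × (14/56) × (16/56) × (39/56) × (54/56) ≈ 0.0191873
P(italian | x) = 0.0191873 / 0.02431754 ≈ 0.789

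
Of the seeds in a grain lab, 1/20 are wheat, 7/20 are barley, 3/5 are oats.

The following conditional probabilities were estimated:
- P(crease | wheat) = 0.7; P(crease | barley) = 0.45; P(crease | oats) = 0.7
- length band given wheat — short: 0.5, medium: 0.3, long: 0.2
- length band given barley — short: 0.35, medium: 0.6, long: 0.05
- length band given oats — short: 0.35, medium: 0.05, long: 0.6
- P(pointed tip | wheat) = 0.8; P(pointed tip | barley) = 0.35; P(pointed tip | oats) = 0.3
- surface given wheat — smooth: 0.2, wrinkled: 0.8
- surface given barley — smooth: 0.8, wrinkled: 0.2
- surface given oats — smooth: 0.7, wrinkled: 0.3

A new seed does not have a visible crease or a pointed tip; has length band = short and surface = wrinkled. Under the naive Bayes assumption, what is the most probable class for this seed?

oats

wheat: 0.05 × (1−0.7) × 0.5 × (1−0.8) × 0.8 = 0.0012
barley: 0.35 × (1−0.45) × 0.35 × (1−0.35) × 0.2 = 0.00875875
oats: 0.6 × (1−0.7) × 0.35 × (1−0.3) × 0.3 = 0.01323
Highest score → oats.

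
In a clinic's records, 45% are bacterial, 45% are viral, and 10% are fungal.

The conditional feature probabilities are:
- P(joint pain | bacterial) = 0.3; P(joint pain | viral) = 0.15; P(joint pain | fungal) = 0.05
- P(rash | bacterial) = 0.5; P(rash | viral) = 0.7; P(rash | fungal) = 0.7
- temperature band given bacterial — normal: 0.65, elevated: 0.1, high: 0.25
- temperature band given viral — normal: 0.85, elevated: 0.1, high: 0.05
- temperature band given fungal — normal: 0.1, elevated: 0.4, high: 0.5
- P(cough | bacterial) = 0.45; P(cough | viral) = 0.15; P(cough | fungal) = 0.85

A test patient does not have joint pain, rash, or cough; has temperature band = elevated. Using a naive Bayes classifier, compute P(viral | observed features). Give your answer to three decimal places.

bacterial: 0.45 × (1−0.3) × (1−0.5) × 0.1 × (1−0.45) = 0.0086625
viral: 0.45 × (1−0.15) × (1−0.7) × 0.1 × (1−0.15) = 0.00975375
fungal: 0.1 × (1−0.05) × (1−0.7) × 0.4 × (1−0.85) = 0.00171
P(viral | x) = 0.00975375 / 0.02012625 ≈ 0.485

0.485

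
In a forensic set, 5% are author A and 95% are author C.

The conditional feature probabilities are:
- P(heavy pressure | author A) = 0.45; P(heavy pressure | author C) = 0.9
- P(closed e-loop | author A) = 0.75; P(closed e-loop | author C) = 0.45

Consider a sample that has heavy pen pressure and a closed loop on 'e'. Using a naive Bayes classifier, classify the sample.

author C

author A: 0.05 × 0.45 × 0.75 = 0.016875
author C: 0.95 × 0.9 × 0.45 = 0.38475
Highest score → author C.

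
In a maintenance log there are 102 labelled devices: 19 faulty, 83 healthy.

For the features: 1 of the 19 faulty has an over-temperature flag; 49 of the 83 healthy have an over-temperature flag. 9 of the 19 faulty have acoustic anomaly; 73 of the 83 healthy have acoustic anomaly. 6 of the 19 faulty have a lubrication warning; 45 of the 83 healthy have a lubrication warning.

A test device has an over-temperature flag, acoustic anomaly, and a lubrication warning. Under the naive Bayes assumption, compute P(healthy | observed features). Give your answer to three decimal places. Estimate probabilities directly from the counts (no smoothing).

faulty: (19/102) × (1/19) × (9/19) × (6/19) ≈ 0.00146651
healthy: (83/102) × (49/83) × (73/83) × (45/83) ≈ 0.229074
P(healthy | x) = 0.229074 / 0.23054051 ≈ 0.994

0.994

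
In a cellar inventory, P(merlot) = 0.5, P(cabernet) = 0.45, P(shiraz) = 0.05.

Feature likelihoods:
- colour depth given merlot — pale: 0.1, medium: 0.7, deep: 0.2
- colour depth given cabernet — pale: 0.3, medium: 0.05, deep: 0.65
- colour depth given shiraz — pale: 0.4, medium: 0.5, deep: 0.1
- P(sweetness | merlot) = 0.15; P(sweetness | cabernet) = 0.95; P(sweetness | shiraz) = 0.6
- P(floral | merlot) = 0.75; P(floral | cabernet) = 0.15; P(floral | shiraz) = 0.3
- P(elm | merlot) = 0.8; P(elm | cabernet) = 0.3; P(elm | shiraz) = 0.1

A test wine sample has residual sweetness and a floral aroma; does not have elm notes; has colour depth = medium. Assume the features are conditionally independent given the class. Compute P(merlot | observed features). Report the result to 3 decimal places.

0.556

merlot: 0.5 × 0.7 × 0.15 × 0.75 × (1−0.8) = 0.007875
cabernet: 0.45 × 0.05 × 0.95 × 0.15 × (1−0.3) = 0.002244375
shiraz: 0.05 × 0.5 × 0.6 × 0.3 × (1−0.1) = 0.00405
P(merlot | x) = 0.007875 / 0.014169375 ≈ 0.556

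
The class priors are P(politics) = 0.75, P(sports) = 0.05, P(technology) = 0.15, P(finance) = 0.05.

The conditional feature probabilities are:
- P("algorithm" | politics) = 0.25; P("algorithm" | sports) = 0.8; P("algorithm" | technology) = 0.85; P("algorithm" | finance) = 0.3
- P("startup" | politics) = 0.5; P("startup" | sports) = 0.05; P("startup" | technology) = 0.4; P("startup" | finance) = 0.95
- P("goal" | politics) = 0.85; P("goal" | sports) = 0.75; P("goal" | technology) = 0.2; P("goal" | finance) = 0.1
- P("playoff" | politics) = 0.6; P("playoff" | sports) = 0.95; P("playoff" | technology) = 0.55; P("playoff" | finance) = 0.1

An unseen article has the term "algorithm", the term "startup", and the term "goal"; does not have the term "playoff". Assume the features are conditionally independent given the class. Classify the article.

politics: 0.75 × 0.25 × 0.5 × 0.85 × (1−0.6) = 0.031875
sports: 0.05 × 0.8 × 0.05 × 0.75 × (1−0.95) = 0.000075
technology: 0.15 × 0.85 × 0.4 × 0.2 × (1−0.55) = 0.00459
finance: 0.05 × 0.3 × 0.95 × 0.1 × (1−0.1) = 0.0012825
Highest score → politics.

politics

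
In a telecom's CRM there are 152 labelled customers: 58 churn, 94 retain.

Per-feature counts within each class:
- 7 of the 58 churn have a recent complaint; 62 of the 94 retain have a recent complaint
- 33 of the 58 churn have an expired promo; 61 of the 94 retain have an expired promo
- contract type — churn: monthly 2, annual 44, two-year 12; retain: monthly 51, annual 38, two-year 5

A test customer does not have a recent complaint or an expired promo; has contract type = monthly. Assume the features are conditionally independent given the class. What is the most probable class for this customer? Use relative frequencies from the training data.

retain

churn: (58/152) × (51/58) × (25/58) × (2/58) ≈ 0.00498701
retain: (94/152) × (32/94) × (33/94) × (51/94) ≈ 0.0400991
Highest score → retain.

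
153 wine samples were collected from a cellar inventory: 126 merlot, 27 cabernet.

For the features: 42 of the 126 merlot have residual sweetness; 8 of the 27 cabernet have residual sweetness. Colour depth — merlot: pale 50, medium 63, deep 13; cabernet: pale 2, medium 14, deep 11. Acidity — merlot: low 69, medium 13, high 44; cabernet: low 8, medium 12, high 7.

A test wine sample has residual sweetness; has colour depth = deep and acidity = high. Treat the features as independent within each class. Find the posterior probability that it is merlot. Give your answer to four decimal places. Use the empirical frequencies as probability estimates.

merlot: (126/153) × (42/126) × (13/126) × (44/126) ≈ 0.00989038
cabernet: (27/153) × (8/27) × (11/27) × (7/27) ≈ 0.00552283
P(merlot | x) = 0.00989038 / 0.01541321 ≈ 0.6417

0.6417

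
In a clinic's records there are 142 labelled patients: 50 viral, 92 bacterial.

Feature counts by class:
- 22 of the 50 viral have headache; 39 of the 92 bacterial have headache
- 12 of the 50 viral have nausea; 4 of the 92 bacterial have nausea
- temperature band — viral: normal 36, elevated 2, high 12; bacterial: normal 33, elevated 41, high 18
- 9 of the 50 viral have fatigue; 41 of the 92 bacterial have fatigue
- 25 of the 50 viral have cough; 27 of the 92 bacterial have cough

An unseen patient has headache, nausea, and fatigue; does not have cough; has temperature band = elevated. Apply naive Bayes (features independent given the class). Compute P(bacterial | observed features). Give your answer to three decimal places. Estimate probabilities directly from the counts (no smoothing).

0.926

viral: (50/142) × (22/50) × (12/50) × (2/50) × (9/50) × (25/50) ≈ 0.000133859
bacterial: (92/142) × (39/92) × (4/92) × (41/92) × (41/92) × (65/92) ≈ 0.00167558
P(bacterial | x) = 0.00167558 / 0.001809439 ≈ 0.926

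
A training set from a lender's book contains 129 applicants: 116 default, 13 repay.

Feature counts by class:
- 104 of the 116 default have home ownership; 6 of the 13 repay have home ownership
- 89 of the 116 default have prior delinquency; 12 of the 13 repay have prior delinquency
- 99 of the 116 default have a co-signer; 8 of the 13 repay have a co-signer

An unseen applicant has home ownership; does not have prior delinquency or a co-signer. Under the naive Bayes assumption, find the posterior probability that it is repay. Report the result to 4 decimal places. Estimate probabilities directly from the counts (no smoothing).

0.0477

default: (116/129) × (104/116) × (27/116) × (17/116) ≈ 0.0275005
repay: (13/129) × (6/13) × (1/13) × (5/13) ≈ 0.00137608
P(repay | x) = 0.00137608 / 0.02887658 ≈ 0.0477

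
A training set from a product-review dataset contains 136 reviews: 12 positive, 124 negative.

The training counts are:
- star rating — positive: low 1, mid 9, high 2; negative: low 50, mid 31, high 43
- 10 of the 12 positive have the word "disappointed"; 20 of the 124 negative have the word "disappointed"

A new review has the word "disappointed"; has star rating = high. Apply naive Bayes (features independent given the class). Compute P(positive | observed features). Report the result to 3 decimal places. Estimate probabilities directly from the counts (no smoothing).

positive: (12/136) × (2/12) × (10/12) ≈ 0.0122549
negative: (124/136) × (43/124) × (20/124) ≈ 0.0509962
P(positive | x) = 0.0122549 / 0.0632511 ≈ 0.194

0.194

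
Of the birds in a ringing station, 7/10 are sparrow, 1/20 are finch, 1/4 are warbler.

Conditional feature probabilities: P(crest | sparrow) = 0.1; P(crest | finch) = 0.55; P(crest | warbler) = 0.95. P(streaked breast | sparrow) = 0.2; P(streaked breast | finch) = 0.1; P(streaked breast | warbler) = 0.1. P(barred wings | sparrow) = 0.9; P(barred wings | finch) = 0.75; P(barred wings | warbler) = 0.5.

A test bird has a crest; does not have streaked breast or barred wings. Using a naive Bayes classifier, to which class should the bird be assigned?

warbler

sparrow: 0.7 × 0.1 × (1−0.2) × (1−0.9) = 0.0056
finch: 0.05 × 0.55 × (1−0.1) × (1−0.75) = 0.0061875
warbler: 0.25 × 0.95 × (1−0.1) × (1−0.5) = 0.106875
Highest score → warbler.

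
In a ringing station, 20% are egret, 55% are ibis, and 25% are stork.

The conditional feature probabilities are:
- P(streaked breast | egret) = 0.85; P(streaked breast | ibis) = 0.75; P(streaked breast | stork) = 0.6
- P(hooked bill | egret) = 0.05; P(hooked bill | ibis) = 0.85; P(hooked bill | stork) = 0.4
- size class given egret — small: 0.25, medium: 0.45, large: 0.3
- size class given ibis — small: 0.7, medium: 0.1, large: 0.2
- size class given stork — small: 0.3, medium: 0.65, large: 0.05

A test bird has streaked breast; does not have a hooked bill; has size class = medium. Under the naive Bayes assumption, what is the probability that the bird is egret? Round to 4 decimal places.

0.5291

egret: 0.2 × 0.85 × (1−0.05) × 0.45 = 0.072675
ibis: 0.55 × 0.75 × (1−0.85) × 0.1 = 0.0061875
stork: 0.25 × 0.6 × (1−0.4) × 0.65 = 0.0585
P(egret | x) = 0.072675 / 0.1373625 ≈ 0.5291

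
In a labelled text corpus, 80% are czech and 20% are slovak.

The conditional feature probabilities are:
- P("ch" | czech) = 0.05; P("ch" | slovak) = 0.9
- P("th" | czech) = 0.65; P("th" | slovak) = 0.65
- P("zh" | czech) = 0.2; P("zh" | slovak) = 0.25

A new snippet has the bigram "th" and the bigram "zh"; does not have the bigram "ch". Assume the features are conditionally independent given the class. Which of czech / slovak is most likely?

czech: 0.8 × (1−0.05) × 0.65 × 0.2 = 0.0988
slovak: 0.2 × (1−0.9) × 0.65 × 0.25 = 0.00325
Highest score → czech.

czech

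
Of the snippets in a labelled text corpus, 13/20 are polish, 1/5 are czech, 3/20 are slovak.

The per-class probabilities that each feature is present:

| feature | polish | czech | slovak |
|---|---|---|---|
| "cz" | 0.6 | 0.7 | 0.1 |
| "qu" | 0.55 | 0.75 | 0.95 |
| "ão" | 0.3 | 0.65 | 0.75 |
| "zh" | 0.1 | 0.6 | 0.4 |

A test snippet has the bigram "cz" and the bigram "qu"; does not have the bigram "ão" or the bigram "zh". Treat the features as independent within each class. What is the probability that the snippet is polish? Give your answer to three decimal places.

0.889

polish: 0.65 × 0.6 × 0.55 × (1−0.3) × (1−0.1) = 0.135135
czech: 0.2 × 0.7 × 0.75 × (1−0.65) × (1−0.6) = 0.0147
slovak: 0.15 × 0.1 × 0.95 × (1−0.75) × (1−0.4) = 0.0021375
P(polish | x) = 0.135135 / 0.1519725 ≈ 0.889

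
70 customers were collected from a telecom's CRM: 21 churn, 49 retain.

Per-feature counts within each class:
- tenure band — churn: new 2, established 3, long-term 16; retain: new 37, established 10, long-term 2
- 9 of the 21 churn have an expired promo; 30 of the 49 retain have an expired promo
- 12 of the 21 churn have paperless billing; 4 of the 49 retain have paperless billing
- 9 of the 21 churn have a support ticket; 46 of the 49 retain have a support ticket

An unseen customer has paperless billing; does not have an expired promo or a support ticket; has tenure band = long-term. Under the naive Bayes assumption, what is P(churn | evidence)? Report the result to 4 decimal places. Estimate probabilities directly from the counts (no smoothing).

churn: (21/70) × (16/21) × (12/21) × (12/21) × (12/21) ≈ 0.0426489
retain: (49/70) × (2/49) × (19/49) × (4/49) × (3/49) ≈ 0.0000553705
P(churn | x) = 0.0426489 / 0.0427042705 ≈ 0.9987

0.9987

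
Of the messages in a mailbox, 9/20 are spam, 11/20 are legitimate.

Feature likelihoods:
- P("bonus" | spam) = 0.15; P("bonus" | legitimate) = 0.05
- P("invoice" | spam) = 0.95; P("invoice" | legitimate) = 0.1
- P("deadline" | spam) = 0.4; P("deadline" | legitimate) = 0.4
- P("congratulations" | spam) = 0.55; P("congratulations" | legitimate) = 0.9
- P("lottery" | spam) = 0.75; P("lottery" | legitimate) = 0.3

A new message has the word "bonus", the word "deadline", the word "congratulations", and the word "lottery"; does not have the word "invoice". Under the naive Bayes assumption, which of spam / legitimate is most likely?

legitimate

spam: 0.45 × 0.15 × (1−0.95) × 0.4 × 0.55 × 0.75 = 0.000556875
legitimate: 0.55 × 0.05 × (1−0.1) × 0.4 × 0.9 × 0.3 = 0.002673
Highest score → legitimate.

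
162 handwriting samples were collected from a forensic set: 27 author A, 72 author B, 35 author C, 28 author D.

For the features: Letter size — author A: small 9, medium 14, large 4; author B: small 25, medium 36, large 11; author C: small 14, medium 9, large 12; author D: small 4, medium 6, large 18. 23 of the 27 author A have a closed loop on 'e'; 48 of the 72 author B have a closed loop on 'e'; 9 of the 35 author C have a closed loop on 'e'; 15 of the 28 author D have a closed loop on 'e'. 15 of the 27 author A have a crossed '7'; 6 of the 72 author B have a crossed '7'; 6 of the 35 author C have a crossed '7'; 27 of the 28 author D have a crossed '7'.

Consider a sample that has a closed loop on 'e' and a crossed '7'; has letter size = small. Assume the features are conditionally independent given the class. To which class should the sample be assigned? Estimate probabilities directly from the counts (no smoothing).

author A: (27/162) × (9/27) × (23/27) × (15/27) ≈ 0.0262917
author B: (72/162) × (25/72) × (48/72) × (6/72) ≈ 0.00857339
author C: (35/162) × (14/35) × (9/35) × (6/35) ≈ 0.00380952
author D: (28/162) × (4/28) × (15/28) × (27/28) ≈ 0.0127551
Highest score → author A.

author A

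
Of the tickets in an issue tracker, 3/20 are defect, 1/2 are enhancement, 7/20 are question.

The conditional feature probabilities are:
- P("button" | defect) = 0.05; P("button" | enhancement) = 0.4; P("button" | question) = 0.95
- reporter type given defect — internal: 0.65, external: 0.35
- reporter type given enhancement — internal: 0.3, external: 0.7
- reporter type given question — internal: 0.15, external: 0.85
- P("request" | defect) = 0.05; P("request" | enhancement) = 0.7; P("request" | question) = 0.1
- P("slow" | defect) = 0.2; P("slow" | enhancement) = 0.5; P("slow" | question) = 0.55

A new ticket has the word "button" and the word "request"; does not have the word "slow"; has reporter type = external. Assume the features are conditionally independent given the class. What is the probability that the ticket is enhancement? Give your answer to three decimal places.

defect: 0.15 × 0.05 × 0.35 × 0.05 × (1−0.2) = 0.000105
enhancement: 0.5 × 0.4 × 0.7 × 0.7 × (1−0.5) = 0.049
question: 0.35 × 0.95 × 0.85 × 0.1 × (1−0.55) = 0.012718125
P(enhancement | x) = 0.049 / 0.061823125 ≈ 0.793

0.793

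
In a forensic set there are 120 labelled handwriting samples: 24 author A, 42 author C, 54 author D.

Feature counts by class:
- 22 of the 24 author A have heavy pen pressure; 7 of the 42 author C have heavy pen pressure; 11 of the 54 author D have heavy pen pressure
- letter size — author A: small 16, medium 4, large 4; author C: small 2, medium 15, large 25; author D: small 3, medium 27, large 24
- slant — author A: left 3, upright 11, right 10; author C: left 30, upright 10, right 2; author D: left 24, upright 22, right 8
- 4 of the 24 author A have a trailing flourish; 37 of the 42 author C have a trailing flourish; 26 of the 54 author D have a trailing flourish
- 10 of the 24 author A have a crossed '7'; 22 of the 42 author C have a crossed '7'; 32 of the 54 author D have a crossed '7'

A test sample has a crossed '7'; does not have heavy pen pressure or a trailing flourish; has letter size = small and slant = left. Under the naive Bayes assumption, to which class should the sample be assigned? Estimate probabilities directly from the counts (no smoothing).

author A: (24/120) × (2/24) × (16/24) × (3/24) × (20/24) × (10/24) ≈ 0.000482253
author C: (42/120) × (35/42) × (2/42) × (30/42) × (5/42) × (22/42) ≈ 0.000618634
author D: (54/120) × (43/54) × (3/54) × (24/54) × (28/54) × (32/54) ≈ 0.00271865
Highest score → author D.

author D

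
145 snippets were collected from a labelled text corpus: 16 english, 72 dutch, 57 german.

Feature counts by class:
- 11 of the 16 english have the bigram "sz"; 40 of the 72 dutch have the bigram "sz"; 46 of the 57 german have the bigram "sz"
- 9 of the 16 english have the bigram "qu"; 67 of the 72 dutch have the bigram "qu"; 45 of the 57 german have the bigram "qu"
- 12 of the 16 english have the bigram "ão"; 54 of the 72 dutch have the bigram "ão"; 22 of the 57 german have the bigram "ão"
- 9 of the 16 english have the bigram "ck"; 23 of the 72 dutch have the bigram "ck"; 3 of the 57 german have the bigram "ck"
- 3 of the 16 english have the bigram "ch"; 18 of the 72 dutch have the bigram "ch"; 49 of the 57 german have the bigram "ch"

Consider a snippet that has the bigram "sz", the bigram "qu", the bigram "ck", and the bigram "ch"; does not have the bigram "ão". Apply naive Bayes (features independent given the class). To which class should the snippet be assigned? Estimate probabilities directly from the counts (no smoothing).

german

english: (16/145) × (11/16) × (9/16) × (4/16) × (9/16) × (3/16) ≈ 0.00112515
dutch: (72/145) × (40/72) × (67/72) × (18/72) × (23/72) × (18/72) ≈ 0.00512519
german: (57/145) × (46/57) × (45/57) × (35/57) × (3/57) × (49/57) ≈ 0.00695806
Highest score → german.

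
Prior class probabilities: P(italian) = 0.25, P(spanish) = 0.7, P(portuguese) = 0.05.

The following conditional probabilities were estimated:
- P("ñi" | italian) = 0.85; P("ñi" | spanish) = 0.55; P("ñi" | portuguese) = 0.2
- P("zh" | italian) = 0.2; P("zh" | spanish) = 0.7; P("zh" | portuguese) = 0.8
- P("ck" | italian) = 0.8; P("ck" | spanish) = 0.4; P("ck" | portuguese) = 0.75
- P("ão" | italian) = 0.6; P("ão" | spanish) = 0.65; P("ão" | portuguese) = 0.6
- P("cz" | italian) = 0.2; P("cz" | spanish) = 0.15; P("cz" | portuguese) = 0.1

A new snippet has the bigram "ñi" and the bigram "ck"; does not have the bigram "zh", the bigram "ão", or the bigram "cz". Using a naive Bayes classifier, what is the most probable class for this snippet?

italian: 0.25 × 0.85 × (1−0.2) × 0.8 × (1−0.6) × (1−0.2) = 0.04352
spanish: 0.7 × 0.55 × (1−0.7) × 0.4 × (1−0.65) × (1−0.15) = 0.0137445
portuguese: 0.05 × 0.2 × (1−0.8) × 0.75 × (1−0.6) × (1−0.1) = 0.00054
Highest score → italian.

italian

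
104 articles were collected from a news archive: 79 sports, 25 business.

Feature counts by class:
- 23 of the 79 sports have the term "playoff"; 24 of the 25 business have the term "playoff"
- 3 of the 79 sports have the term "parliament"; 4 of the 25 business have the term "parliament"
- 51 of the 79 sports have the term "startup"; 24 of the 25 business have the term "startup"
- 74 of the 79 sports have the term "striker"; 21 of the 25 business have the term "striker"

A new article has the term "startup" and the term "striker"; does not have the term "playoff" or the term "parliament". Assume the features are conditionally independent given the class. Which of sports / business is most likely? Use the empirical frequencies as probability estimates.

sports

sports: (79/104) × (56/79) × (76/79) × (51/79) × (74/79) ≈ 0.313248
business: (25/104) × (1/25) × (21/25) × (24/25) × (21/25) ≈ 0.00651323
Highest score → sports.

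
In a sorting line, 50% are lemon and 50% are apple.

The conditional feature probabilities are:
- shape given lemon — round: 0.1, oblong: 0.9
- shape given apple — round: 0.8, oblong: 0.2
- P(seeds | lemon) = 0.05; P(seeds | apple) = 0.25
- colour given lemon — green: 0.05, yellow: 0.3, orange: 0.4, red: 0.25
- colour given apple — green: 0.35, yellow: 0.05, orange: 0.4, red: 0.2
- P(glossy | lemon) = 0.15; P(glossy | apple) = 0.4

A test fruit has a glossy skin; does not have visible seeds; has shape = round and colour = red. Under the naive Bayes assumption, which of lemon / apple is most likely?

lemon: 0.5 × 0.1 × (1−0.05) × 0.25 × 0.15 = 0.00178125
apple: 0.5 × 0.8 × (1−0.25) × 0.2 × 0.4 = 0.024
Highest score → apple.

apple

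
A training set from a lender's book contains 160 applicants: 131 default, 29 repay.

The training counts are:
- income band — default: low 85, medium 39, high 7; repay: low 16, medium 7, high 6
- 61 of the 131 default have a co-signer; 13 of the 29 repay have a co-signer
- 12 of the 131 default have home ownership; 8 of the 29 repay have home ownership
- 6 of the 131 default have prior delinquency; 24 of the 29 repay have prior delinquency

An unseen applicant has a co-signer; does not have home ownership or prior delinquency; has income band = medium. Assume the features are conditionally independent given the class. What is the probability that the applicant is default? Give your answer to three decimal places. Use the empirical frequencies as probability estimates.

default: (131/160) × (39/131) × (61/131) × (119/131) × (125/131) ≈ 0.0983824
repay: (29/160) × (7/29) × (13/29) × (21/29) × (5/29) ≈ 0.00244859
P(default | x) = 0.0983824 / 0.10083099 ≈ 0.976

0.976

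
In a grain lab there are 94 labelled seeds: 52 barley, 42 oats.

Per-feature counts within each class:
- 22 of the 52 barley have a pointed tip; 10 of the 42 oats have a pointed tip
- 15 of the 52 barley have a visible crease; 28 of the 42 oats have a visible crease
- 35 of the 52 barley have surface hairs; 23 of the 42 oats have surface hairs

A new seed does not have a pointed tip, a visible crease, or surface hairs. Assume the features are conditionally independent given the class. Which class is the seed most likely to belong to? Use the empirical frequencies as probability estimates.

barley

barley: (52/94) × (30/52) × (37/52) × (17/52) ≈ 0.0742399
oats: (42/94) × (32/42) × (14/42) × (19/42) ≈ 0.051334
Highest score → barley.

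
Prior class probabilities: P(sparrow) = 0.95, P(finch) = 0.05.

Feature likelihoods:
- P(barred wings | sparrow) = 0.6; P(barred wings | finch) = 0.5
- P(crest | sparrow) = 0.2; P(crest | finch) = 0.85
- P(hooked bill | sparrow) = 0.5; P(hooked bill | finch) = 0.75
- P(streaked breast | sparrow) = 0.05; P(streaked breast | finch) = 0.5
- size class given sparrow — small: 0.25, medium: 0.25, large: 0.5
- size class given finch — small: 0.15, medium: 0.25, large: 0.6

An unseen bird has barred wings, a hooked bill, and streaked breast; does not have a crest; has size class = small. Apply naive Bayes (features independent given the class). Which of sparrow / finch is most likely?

sparrow: 0.95 × 0.6 × (1−0.2) × 0.5 × 0.05 × 0.25 = 0.00285
finch: 0.05 × 0.5 × (1−0.85) × 0.75 × 0.5 × 0.15 = 0.0002109375
Highest score → sparrow.

sparrow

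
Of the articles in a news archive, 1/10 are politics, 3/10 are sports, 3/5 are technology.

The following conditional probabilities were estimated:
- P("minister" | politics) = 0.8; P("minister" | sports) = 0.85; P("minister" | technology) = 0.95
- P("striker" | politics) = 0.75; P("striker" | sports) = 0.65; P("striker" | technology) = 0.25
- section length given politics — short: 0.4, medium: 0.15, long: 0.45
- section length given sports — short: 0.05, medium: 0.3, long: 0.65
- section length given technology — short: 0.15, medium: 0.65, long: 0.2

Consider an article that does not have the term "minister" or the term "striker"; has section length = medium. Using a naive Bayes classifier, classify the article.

politics: 0.1 × (1−0.8) × (1−0.75) × 0.15 = 0.00075
sports: 0.3 × (1−0.85) × (1−0.65) × 0.3 = 0.004725
technology: 0.6 × (1−0.95) × (1−0.25) × 0.65 = 0.014625
Highest score → technology.

technology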